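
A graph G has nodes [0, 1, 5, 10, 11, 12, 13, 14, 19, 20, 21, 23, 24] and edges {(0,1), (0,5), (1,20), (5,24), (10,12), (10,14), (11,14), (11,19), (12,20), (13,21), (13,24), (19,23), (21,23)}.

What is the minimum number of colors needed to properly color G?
Clique number ω(G) = 2 (lower bound: χ ≥ ω).
Odd cycle [0, 5, 24, 13, 21, 23, 19, 11, 14, 10, 12, 20, 1] needs 3 colors (χ ≥ 3).
The coloring below uses 3 colors, so χ(G) = 3.
A valid 3-coloring: color 1: [0, 14, 19, 20, 21, 24]; color 2: [1, 5, 10, 11, 13, 23]; color 3: [12].

χ(G) = 3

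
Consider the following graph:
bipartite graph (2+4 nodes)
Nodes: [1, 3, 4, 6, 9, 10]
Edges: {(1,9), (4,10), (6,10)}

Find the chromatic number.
Clique number ω(G) = 2 (lower bound: χ ≥ ω).
The graph is bipartite (no odd cycle), so 2 colors suffice: χ(G) = 2.
A valid 2-coloring: color 1: [3, 9, 10]; color 2: [1, 4, 6].

χ(G) = 2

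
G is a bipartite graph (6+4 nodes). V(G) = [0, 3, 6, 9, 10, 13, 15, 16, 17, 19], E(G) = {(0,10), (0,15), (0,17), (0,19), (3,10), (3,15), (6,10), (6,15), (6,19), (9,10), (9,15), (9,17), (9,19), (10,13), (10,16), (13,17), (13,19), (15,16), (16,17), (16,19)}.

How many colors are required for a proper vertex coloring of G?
Clique number ω(G) = 2 (lower bound: χ ≥ ω).
The graph is bipartite (no odd cycle), so 2 colors suffice: χ(G) = 2.
A valid 2-coloring: color 1: [10, 15, 17, 19]; color 2: [0, 3, 6, 9, 13, 16].

χ(G) = 2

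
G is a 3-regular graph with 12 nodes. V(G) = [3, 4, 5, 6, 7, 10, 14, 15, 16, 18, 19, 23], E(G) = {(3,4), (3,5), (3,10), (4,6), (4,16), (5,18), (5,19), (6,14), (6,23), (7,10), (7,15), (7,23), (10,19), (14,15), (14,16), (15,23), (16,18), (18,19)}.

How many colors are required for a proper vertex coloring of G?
Clique number ω(G) = 3 (lower bound: χ ≥ ω).
The clique on [7, 15, 23] has size 3, forcing χ ≥ 3, and the coloring below uses 3 colors, so χ(G) = 3.
A valid 3-coloring: color 1: [4, 10, 14, 18, 23]; color 2: [3, 6, 7, 16, 19]; color 3: [5, 15].

χ(G) = 3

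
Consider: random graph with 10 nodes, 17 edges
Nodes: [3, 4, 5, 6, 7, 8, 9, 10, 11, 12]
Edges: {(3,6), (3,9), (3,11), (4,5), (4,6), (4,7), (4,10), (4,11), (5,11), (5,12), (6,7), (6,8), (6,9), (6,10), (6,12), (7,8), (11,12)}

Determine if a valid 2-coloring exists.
The clique on vertices [5, 11, 12] has size 3 > 2, so it alone needs 3 colors.

No, G is not 2-colorable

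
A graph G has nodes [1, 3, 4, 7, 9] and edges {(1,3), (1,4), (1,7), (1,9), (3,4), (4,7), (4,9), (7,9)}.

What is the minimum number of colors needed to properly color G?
Clique number ω(G) = 4 (lower bound: χ ≥ ω).
The clique on [1, 4, 7, 9] has size 4, forcing χ ≥ 4, and the coloring below uses 4 colors, so χ(G) = 4.
A valid 4-coloring: color 1: [1]; color 2: [4]; color 3: [3, 9]; color 4: [7].

χ(G) = 4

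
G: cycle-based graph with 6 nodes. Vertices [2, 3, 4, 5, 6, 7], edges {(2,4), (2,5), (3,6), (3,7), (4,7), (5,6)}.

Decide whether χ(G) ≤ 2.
Yes, G is 2-colorable

A valid 2-coloring: color 1: [3, 4, 5]; color 2: [2, 6, 7].
(χ(G) = 2 ≤ 2.)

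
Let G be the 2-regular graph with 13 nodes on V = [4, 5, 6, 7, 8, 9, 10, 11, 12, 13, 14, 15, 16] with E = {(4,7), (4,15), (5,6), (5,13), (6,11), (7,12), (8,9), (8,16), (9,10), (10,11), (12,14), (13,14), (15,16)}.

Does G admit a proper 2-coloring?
No, G is not 2-colorable

Odd cycle [15, 4, 7, 12, 14, 13, 5, 6, 11, 10, 9, 8, 16] needs 3 colors (χ ≥ 3).
Hence χ(G) ≥ 3 > 2, so no proper 2-coloring exists.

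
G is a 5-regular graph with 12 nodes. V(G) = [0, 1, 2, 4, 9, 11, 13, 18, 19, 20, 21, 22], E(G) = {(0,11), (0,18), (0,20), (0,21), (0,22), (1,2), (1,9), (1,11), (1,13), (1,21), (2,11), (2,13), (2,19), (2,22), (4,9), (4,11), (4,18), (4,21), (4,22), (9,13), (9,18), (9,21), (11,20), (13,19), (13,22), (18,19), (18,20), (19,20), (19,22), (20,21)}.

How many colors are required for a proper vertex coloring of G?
Clique number ω(G) = 4 (lower bound: χ ≥ ω).
The clique on [2, 13, 19, 22] has size 4, forcing χ ≥ 4, and the coloring below uses 4 colors, so χ(G) = 4.
A valid 4-coloring: color 1: [0, 1, 4, 19]; color 2: [11, 13, 18, 21]; color 3: [2, 9, 20]; color 4: [22].

χ(G) = 4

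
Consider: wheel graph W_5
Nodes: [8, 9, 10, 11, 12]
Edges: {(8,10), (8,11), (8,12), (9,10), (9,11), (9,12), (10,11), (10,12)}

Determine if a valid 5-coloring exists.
A valid 5-coloring: color 1: [10]; color 2: [11, 12]; color 3: [8, 9].
(χ(G) = 3 ≤ 5.)

Yes, G is 5-colorable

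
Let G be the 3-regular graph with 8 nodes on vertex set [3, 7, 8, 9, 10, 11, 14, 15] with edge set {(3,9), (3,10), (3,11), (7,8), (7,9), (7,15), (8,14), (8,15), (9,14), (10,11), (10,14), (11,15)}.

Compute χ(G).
Clique number ω(G) = 3 (lower bound: χ ≥ ω).
The clique on [3, 10, 11] has size 3, forcing χ ≥ 3, and the coloring below uses 3 colors, so χ(G) = 3.
A valid 3-coloring: color 1: [3, 7, 14]; color 2: [9, 10, 15]; color 3: [8, 11].

χ(G) = 3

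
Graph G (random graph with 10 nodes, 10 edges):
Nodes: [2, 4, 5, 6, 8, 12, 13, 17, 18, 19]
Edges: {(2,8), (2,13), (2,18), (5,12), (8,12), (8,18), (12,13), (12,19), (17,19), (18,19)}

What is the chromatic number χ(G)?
Clique number ω(G) = 3 (lower bound: χ ≥ ω).
The clique on [2, 8, 18] has size 3, forcing χ ≥ 3, and the coloring below uses 3 colors, so χ(G) = 3.
A valid 3-coloring: color 1: [2, 4, 6, 12, 17]; color 2: [5, 8, 13, 19]; color 3: [18].

χ(G) = 3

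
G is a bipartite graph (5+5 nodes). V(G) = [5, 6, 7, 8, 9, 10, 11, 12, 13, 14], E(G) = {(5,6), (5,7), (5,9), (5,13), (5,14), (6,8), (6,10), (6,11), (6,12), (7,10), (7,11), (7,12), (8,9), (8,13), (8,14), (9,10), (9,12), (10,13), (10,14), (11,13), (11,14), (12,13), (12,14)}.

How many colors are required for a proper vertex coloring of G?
χ(G) = 2

Clique number ω(G) = 2 (lower bound: χ ≥ ω).
The graph is bipartite (no odd cycle), so 2 colors suffice: χ(G) = 2.
A valid 2-coloring: color 1: [6, 7, 9, 13, 14]; color 2: [5, 8, 10, 11, 12].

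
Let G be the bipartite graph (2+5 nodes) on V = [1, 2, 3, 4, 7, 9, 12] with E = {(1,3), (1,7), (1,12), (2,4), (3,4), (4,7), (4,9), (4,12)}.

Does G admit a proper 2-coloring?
Yes, G is 2-colorable

A valid 2-coloring: color 1: [1, 4]; color 2: [2, 3, 7, 9, 12].
(χ(G) = 2 ≤ 2.)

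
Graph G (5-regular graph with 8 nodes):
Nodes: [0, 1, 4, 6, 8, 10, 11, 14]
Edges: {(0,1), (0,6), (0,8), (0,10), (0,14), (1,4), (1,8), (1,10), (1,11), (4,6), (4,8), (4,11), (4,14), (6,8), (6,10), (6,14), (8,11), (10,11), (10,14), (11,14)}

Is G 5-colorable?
Yes, G is 5-colorable

A valid 5-coloring: color 1: [1, 6]; color 2: [8, 14]; color 3: [0, 11]; color 4: [4, 10].
(χ(G) = 4 ≤ 5.)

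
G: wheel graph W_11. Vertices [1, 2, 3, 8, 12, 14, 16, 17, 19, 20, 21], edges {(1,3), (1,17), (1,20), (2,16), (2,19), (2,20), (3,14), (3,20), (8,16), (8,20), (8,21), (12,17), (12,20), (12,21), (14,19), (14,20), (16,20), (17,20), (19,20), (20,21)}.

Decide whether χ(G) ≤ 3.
Yes, G is 3-colorable

A valid 3-coloring: color 1: [20]; color 2: [3, 16, 17, 19, 21]; color 3: [1, 2, 8, 12, 14].
(χ(G) = 3 ≤ 3.)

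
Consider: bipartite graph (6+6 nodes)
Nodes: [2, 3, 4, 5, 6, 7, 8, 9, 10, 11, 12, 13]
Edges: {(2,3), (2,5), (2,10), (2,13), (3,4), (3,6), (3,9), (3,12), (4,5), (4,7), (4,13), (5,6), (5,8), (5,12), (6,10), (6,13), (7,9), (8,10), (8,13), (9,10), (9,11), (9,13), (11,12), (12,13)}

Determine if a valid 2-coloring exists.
Yes, G is 2-colorable

A valid 2-coloring: color 1: [3, 5, 7, 10, 11, 13]; color 2: [2, 4, 6, 8, 9, 12].
(χ(G) = 2 ≤ 2.)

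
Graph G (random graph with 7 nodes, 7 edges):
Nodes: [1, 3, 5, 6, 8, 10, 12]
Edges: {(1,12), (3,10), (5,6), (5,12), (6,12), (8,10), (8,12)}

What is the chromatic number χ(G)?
χ(G) = 3

Clique number ω(G) = 3 (lower bound: χ ≥ ω).
The clique on [5, 6, 12] has size 3, forcing χ ≥ 3, and the coloring below uses 3 colors, so χ(G) = 3.
A valid 3-coloring: color 1: [10, 12]; color 2: [1, 3, 5, 8]; color 3: [6].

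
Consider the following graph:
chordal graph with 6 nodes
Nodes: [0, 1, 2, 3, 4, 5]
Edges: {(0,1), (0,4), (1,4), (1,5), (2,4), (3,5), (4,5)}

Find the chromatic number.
χ(G) = 3

Clique number ω(G) = 3 (lower bound: χ ≥ ω).
The clique on [0, 1, 4] has size 3, forcing χ ≥ 3, and the coloring below uses 3 colors, so χ(G) = 3.
A valid 3-coloring: color 1: [3, 4]; color 2: [1, 2]; color 3: [0, 5].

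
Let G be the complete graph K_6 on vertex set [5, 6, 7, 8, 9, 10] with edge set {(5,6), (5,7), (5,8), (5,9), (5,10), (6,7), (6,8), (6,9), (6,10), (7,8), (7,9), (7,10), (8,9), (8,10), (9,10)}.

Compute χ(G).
χ(G) = 6

Clique number ω(G) = 6 (lower bound: χ ≥ ω).
The clique on [5, 6, 7, 8, 9, 10] has size 6, forcing χ ≥ 6, and the coloring below uses 6 colors, so χ(G) = 6.
A valid 6-coloring: color 1: [9]; color 2: [10]; color 3: [8]; color 4: [5]; color 5: [6]; color 6: [7].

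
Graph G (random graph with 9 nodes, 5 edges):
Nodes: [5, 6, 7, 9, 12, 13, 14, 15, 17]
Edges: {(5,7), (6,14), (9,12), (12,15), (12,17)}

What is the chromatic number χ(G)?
χ(G) = 2

Clique number ω(G) = 2 (lower bound: χ ≥ ω).
The graph is bipartite (no odd cycle), so 2 colors suffice: χ(G) = 2.
A valid 2-coloring: color 1: [7, 12, 13, 14]; color 2: [5, 6, 9, 15, 17].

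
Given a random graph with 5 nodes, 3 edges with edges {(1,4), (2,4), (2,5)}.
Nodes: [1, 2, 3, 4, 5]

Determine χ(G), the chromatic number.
χ(G) = 2

Clique number ω(G) = 2 (lower bound: χ ≥ ω).
The graph is bipartite (no odd cycle), so 2 colors suffice: χ(G) = 2.
A valid 2-coloring: color 1: [1, 2, 3]; color 2: [4, 5].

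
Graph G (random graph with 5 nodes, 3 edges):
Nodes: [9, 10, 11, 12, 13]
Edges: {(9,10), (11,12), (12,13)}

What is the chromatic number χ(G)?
χ(G) = 2

Clique number ω(G) = 2 (lower bound: χ ≥ ω).
The graph is bipartite (no odd cycle), so 2 colors suffice: χ(G) = 2.
A valid 2-coloring: color 1: [9, 12]; color 2: [10, 11, 13].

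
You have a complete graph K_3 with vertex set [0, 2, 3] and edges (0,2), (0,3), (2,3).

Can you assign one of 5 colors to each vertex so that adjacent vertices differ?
A valid 5-coloring: color 1: [2]; color 2: [0]; color 3: [3].
(χ(G) = 3 ≤ 5.)

Yes, G is 5-colorable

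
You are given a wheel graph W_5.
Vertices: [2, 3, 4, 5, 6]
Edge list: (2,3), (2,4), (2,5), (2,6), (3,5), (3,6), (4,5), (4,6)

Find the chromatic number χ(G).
Clique number ω(G) = 3 (lower bound: χ ≥ ω).
The clique on [2, 3, 5] has size 3, forcing χ ≥ 3, and the coloring below uses 3 colors, so χ(G) = 3.
A valid 3-coloring: color 1: [2]; color 2: [3, 4]; color 3: [5, 6].

χ(G) = 3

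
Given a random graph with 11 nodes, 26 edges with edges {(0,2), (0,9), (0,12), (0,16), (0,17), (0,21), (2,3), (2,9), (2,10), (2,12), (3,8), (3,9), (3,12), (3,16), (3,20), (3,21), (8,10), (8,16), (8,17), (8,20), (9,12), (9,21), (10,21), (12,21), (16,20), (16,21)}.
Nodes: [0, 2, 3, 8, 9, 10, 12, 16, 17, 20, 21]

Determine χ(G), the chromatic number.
Clique number ω(G) = 4 (lower bound: χ ≥ ω).
The clique on [0, 2, 9, 12] has size 4, forcing χ ≥ 4, and the coloring below uses 4 colors, so χ(G) = 4.
A valid 4-coloring: color 1: [0, 3, 10]; color 2: [2, 8, 21]; color 3: [9, 16, 17]; color 4: [12, 20].

χ(G) = 4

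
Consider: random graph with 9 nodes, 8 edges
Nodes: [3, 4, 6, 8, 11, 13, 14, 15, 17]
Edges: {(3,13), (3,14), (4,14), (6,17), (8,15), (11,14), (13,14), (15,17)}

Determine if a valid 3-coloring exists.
Yes, G is 3-colorable

A valid 3-coloring: color 1: [6, 14, 15]; color 2: [4, 8, 11, 13, 17]; color 3: [3].
(χ(G) = 3 ≤ 3.)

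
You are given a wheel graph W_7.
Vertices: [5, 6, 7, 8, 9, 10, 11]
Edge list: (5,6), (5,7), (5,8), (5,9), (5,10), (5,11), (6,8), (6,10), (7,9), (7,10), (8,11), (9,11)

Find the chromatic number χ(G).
Clique number ω(G) = 3 (lower bound: χ ≥ ω).
The clique on [5, 9, 11] has size 3, forcing χ ≥ 3, and the coloring below uses 3 colors, so χ(G) = 3.
A valid 3-coloring: color 1: [5]; color 2: [8, 9, 10]; color 3: [6, 7, 11].

χ(G) = 3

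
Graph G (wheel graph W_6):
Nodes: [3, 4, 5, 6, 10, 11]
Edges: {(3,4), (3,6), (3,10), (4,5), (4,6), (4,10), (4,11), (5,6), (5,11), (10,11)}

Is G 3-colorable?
Odd cycle [3, 10, 11, 5, 6] needs 3 colors (χ ≥ 3).
Vertex 4 is adjacent to every vertex of [3, 5, 6, 10, 11], which already need 3 colors among themselves, so 4 needs a new color (χ ≥ 4).
Hence χ(G) ≥ 4 > 3, so no proper 3-coloring exists.

No, G is not 3-colorable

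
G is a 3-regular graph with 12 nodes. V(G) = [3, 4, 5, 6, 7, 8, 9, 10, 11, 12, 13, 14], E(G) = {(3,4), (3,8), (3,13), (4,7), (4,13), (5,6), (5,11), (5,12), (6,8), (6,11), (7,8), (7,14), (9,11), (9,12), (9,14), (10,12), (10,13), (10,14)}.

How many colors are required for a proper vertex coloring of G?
χ(G) = 3

Clique number ω(G) = 3 (lower bound: χ ≥ ω).
The clique on [3, 4, 13] has size 3, forcing χ ≥ 3, and the coloring below uses 3 colors, so χ(G) = 3.
A valid 3-coloring: color 1: [4, 5, 8, 9, 10]; color 2: [3, 11, 12, 14]; color 3: [6, 7, 13].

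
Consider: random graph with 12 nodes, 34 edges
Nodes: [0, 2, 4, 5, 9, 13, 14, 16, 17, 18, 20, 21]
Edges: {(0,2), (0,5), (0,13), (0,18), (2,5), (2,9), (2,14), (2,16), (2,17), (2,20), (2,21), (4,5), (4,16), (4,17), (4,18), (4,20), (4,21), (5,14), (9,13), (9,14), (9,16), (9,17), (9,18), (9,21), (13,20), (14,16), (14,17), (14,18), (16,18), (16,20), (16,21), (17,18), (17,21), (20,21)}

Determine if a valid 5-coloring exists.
A valid 5-coloring: color 1: [2, 13, 18]; color 2: [5, 16, 17]; color 3: [0, 4, 9]; color 4: [14, 21]; color 5: [20].
(χ(G) = 5 ≤ 5.)

Yes, G is 5-colorable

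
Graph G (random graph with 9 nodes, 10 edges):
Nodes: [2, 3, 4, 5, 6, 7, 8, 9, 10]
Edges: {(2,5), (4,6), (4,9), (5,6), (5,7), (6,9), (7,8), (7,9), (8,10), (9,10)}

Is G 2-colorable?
No, G is not 2-colorable

The clique on vertices [4, 6, 9] has size 3 > 2, so it alone needs 3 colors.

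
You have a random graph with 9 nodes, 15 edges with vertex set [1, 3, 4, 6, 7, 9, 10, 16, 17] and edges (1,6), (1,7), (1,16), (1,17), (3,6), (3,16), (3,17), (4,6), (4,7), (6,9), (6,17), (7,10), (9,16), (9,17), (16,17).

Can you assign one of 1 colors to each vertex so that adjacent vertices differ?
No, G is not 1-colorable

The clique on vertices [9, 16, 17] has size 3 > 1, so it alone needs 3 colors.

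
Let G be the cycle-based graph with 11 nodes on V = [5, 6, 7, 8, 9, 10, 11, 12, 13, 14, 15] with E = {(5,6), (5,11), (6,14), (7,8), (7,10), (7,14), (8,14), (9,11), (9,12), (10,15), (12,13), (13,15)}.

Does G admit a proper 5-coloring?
Yes, G is 5-colorable

A valid 5-coloring: color 1: [5, 9, 10, 13, 14]; color 2: [6, 7, 11, 12, 15]; color 3: [8].
(χ(G) = 3 ≤ 5.)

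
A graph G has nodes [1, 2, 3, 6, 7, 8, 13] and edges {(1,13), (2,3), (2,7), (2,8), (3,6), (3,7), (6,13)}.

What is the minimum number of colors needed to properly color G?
χ(G) = 3

Clique number ω(G) = 3 (lower bound: χ ≥ ω).
The clique on [2, 3, 7] has size 3, forcing χ ≥ 3, and the coloring below uses 3 colors, so χ(G) = 3.
A valid 3-coloring: color 1: [3, 8, 13]; color 2: [1, 2, 6]; color 3: [7].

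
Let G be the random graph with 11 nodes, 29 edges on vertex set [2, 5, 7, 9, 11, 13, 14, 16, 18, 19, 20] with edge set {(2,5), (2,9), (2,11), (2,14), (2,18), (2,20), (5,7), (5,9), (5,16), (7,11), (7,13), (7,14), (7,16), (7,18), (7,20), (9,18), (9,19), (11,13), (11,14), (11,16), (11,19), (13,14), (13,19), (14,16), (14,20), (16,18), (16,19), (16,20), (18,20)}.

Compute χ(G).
χ(G) = 4

Clique number ω(G) = 4 (lower bound: χ ≥ ω).
The clique on [7, 16, 18, 20] has size 4, forcing χ ≥ 4, and the coloring below uses 4 colors, so χ(G) = 4.
A valid 4-coloring: color 1: [9, 13, 16]; color 2: [2, 7, 19]; color 3: [5, 11, 20]; color 4: [14, 18].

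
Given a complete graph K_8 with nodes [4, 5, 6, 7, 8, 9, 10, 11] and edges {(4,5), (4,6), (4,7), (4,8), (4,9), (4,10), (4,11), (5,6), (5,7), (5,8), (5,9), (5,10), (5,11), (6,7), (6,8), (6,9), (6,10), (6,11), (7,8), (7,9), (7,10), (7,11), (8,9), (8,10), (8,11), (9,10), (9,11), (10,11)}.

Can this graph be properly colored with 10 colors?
Yes, G is 10-colorable

A valid 10-coloring: color 1: [9]; color 2: [4]; color 3: [5]; color 4: [10]; color 5: [6]; color 6: [11]; color 7: [8]; color 8: [7].
(χ(G) = 8 ≤ 10.)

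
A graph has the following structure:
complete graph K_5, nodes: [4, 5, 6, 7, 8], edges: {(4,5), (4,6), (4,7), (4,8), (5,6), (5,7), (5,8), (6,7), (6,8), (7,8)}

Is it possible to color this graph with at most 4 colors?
The clique on vertices [4, 5, 6, 7, 8] has size 5 > 4, so it alone needs 5 colors.

No, G is not 4-colorable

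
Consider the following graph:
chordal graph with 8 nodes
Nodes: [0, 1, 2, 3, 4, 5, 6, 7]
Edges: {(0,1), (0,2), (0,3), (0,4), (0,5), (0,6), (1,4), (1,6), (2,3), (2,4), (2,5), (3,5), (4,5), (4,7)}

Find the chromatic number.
χ(G) = 4

Clique number ω(G) = 4 (lower bound: χ ≥ ω).
The clique on [0, 2, 3, 5] has size 4, forcing χ ≥ 4, and the coloring below uses 4 colors, so χ(G) = 4.
A valid 4-coloring: color 1: [0, 7]; color 2: [3, 4, 6]; color 3: [1, 5]; color 4: [2].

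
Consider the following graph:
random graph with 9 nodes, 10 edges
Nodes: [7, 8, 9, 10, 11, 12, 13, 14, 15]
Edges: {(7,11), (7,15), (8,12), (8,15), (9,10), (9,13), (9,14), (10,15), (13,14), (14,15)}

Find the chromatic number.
Clique number ω(G) = 3 (lower bound: χ ≥ ω).
The clique on [9, 13, 14] has size 3, forcing χ ≥ 3, and the coloring below uses 3 colors, so χ(G) = 3.
A valid 3-coloring: color 1: [9, 11, 12, 15]; color 2: [7, 8, 10, 14]; color 3: [13].

χ(G) = 3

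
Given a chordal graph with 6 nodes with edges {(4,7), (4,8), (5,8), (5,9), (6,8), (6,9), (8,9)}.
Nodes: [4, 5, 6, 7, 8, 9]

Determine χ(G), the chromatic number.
χ(G) = 3

Clique number ω(G) = 3 (lower bound: χ ≥ ω).
The clique on [5, 8, 9] has size 3, forcing χ ≥ 3, and the coloring below uses 3 colors, so χ(G) = 3.
A valid 3-coloring: color 1: [7, 8]; color 2: [4, 9]; color 3: [5, 6].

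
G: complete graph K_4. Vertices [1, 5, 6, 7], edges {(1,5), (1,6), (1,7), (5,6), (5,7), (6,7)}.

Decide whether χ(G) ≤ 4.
Yes, G is 4-colorable

A valid 4-coloring: color 1: [1]; color 2: [6]; color 3: [5]; color 4: [7].
(χ(G) = 4 ≤ 4.)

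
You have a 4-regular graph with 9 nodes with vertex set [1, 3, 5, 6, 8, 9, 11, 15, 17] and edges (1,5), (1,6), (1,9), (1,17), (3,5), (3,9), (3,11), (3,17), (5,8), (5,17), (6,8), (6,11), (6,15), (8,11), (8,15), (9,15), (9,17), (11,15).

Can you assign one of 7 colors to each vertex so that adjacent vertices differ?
Yes, G is 7-colorable

A valid 7-coloring: color 1: [1, 3, 8]; color 2: [6, 17]; color 3: [5, 9, 11]; color 4: [15].
(χ(G) = 4 ≤ 7.)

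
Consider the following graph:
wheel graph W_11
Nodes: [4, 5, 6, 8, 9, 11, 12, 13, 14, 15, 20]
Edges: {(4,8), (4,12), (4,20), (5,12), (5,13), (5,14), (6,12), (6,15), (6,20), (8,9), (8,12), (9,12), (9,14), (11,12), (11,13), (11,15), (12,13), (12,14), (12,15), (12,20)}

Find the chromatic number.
Clique number ω(G) = 3 (lower bound: χ ≥ ω).
The clique on [4, 8, 12] has size 3, forcing χ ≥ 3, and the coloring below uses 3 colors, so χ(G) = 3.
A valid 3-coloring: color 1: [12]; color 2: [8, 13, 14, 15, 20]; color 3: [4, 5, 6, 9, 11].

χ(G) = 3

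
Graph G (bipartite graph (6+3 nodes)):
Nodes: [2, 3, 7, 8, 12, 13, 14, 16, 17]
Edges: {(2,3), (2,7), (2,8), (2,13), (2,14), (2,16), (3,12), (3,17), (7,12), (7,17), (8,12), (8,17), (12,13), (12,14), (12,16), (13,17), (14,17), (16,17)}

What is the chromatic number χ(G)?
χ(G) = 2

Clique number ω(G) = 2 (lower bound: χ ≥ ω).
The graph is bipartite (no odd cycle), so 2 colors suffice: χ(G) = 2.
A valid 2-coloring: color 1: [2, 12, 17]; color 2: [3, 7, 8, 13, 14, 16].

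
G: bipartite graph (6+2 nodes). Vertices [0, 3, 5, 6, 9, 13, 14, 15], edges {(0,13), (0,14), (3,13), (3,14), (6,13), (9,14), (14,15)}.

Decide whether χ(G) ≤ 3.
A valid 3-coloring: color 1: [5, 13, 14]; color 2: [0, 3, 6, 9, 15].
(χ(G) = 2 ≤ 3.)

Yes, G is 3-colorable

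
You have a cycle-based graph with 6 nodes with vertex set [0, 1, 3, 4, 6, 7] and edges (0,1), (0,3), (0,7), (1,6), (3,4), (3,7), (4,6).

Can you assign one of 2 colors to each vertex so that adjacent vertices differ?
No, G is not 2-colorable

The clique on vertices [0, 3, 7] has size 3 > 2, so it alone needs 3 colors.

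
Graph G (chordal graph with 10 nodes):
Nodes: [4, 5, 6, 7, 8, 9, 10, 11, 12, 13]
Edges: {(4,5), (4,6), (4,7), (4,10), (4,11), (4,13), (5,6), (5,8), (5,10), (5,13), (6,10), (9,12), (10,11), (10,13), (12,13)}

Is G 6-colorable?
Yes, G is 6-colorable

A valid 6-coloring: color 1: [4, 8, 12]; color 2: [5, 7, 9, 11]; color 3: [10]; color 4: [6, 13].
(χ(G) = 4 ≤ 6.)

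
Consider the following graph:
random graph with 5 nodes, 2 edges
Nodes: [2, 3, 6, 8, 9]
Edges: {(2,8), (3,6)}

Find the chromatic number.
χ(G) = 2

Clique number ω(G) = 2 (lower bound: χ ≥ ω).
The graph is bipartite (no odd cycle), so 2 colors suffice: χ(G) = 2.
A valid 2-coloring: color 1: [3, 8, 9]; color 2: [2, 6].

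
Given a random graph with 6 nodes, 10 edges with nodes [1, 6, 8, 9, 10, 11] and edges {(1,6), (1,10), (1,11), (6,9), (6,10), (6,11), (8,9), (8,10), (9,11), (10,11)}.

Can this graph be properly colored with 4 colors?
Yes, G is 4-colorable

A valid 4-coloring: color 1: [6, 8]; color 2: [11]; color 3: [9, 10]; color 4: [1].
(χ(G) = 4 ≤ 4.)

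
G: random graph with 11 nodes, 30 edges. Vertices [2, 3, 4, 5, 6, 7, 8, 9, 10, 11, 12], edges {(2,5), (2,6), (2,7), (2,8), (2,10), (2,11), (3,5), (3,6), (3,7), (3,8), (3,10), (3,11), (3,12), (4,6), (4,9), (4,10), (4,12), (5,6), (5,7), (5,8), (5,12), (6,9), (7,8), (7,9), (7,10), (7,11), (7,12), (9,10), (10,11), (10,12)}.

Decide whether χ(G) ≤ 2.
No, G is not 2-colorable

The clique on vertices [2, 5, 7, 8] has size 4 > 2, so it alone needs 4 colors.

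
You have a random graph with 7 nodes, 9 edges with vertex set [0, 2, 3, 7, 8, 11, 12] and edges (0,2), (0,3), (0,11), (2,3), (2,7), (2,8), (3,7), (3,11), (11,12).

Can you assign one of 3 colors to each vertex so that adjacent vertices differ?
Yes, G is 3-colorable

A valid 3-coloring: color 1: [3, 8, 12]; color 2: [2, 11]; color 3: [0, 7].
(χ(G) = 3 ≤ 3.)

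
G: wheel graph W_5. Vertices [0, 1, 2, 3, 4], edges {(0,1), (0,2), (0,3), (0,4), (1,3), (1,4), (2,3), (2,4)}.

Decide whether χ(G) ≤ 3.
Yes, G is 3-colorable

A valid 3-coloring: color 1: [0]; color 2: [1, 2]; color 3: [3, 4].
(χ(G) = 3 ≤ 3.)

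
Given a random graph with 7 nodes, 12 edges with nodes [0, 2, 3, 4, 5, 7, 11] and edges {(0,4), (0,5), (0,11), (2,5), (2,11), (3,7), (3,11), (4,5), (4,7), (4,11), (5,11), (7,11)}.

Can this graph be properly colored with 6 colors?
Yes, G is 6-colorable

A valid 6-coloring: color 1: [11]; color 2: [2, 3, 4]; color 3: [5, 7]; color 4: [0].
(χ(G) = 4 ≤ 6.)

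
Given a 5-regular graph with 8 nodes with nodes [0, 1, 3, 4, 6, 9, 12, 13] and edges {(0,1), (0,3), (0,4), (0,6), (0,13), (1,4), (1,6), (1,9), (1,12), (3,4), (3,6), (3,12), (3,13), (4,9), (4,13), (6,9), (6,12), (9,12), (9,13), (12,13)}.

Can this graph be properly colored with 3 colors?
No, G is not 3-colorable

The clique on vertices [0, 3, 4, 13] has size 4 > 3, so it alone needs 4 colors.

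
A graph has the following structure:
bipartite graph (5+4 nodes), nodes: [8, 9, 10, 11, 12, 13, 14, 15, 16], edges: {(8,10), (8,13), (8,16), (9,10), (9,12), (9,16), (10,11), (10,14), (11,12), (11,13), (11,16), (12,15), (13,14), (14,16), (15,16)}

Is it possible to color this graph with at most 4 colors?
Yes, G is 4-colorable

A valid 4-coloring: color 1: [10, 12, 13, 16]; color 2: [8, 9, 11, 14, 15].
(χ(G) = 2 ≤ 4.)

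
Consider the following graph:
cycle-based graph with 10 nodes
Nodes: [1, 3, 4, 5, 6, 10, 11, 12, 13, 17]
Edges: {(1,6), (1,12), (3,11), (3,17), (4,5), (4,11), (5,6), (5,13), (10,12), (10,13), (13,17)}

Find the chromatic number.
Clique number ω(G) = 2 (lower bound: χ ≥ ω).
The graph is bipartite (no odd cycle), so 2 colors suffice: χ(G) = 2.
A valid 2-coloring: color 1: [3, 4, 6, 12, 13]; color 2: [1, 5, 10, 11, 17].

χ(G) = 2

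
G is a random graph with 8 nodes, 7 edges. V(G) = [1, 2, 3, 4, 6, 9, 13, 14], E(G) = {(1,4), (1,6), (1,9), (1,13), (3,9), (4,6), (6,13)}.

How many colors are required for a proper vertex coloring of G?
χ(G) = 3

Clique number ω(G) = 3 (lower bound: χ ≥ ω).
The clique on [1, 4, 6] has size 3, forcing χ ≥ 3, and the coloring below uses 3 colors, so χ(G) = 3.
A valid 3-coloring: color 1: [1, 2, 3, 14]; color 2: [6, 9]; color 3: [4, 13].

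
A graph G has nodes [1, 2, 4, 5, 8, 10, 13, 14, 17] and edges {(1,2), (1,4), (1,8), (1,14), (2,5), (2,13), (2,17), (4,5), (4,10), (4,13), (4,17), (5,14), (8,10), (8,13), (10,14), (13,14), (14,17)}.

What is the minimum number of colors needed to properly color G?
Clique number ω(G) = 2 (lower bound: χ ≥ ω).
The graph is bipartite (no odd cycle), so 2 colors suffice: χ(G) = 2.
A valid 2-coloring: color 1: [2, 4, 8, 14]; color 2: [1, 5, 10, 13, 17].

χ(G) = 2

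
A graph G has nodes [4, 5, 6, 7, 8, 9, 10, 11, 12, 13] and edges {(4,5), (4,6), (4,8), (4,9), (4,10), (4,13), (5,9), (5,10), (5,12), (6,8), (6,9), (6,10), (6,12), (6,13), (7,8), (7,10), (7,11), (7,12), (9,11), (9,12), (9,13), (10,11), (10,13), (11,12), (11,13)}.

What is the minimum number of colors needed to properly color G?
χ(G) = 4

Clique number ω(G) = 4 (lower bound: χ ≥ ω).
The clique on [4, 6, 9, 13] has size 4, forcing χ ≥ 4, and the coloring below uses 4 colors, so χ(G) = 4.
A valid 4-coloring: color 1: [4, 12]; color 2: [8, 9, 10]; color 3: [5, 6, 11]; color 4: [7, 13].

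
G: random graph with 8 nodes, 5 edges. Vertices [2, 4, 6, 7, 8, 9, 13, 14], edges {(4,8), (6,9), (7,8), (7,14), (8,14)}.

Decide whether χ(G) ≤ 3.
Yes, G is 3-colorable

A valid 3-coloring: color 1: [2, 8, 9, 13]; color 2: [4, 6, 14]; color 3: [7].
(χ(G) = 3 ≤ 3.)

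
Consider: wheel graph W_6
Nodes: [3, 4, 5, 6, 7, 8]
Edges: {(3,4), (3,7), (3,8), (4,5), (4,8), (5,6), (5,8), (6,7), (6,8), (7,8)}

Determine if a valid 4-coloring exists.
A valid 4-coloring: color 1: [8]; color 2: [4, 7]; color 3: [3, 5]; color 4: [6].
(χ(G) = 4 ≤ 4.)

Yes, G is 4-colorable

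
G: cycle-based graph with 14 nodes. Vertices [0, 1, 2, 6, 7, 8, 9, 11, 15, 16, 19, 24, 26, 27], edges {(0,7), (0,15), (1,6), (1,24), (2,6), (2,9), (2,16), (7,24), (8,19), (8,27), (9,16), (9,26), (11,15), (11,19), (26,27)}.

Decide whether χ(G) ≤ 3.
A valid 3-coloring: color 1: [1, 7, 9, 15, 19, 27]; color 2: [0, 2, 8, 11, 24, 26]; color 3: [6, 16].
(χ(G) = 3 ≤ 3.)

Yes, G is 3-colorable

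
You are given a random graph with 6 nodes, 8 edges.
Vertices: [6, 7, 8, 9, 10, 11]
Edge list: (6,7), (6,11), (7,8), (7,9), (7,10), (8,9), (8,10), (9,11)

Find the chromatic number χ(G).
χ(G) = 3

Clique number ω(G) = 3 (lower bound: χ ≥ ω).
The clique on [7, 8, 9] has size 3, forcing χ ≥ 3, and the coloring below uses 3 colors, so χ(G) = 3.
A valid 3-coloring: color 1: [7, 11]; color 2: [6, 9, 10]; color 3: [8].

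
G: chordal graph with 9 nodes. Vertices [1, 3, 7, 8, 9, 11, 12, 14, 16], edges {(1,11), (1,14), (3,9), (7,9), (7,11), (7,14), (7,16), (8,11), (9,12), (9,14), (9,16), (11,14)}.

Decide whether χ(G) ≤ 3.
Yes, G is 3-colorable

A valid 3-coloring: color 1: [9, 11]; color 2: [3, 8, 12, 14, 16]; color 3: [1, 7].
(χ(G) = 3 ≤ 3.)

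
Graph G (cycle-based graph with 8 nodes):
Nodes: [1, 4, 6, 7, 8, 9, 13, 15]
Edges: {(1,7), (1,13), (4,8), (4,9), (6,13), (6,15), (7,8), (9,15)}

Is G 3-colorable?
Yes, G is 3-colorable

A valid 3-coloring: color 1: [1, 6, 8, 9]; color 2: [4, 7, 13, 15].
(χ(G) = 2 ≤ 3.)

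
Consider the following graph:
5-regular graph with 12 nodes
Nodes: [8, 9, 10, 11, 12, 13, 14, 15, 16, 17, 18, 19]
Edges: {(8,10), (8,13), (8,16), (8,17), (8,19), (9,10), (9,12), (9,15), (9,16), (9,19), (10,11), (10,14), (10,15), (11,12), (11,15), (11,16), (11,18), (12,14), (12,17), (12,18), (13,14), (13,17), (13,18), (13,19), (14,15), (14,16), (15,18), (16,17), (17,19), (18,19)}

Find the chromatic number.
χ(G) = 4

Clique number ω(G) = 4 (lower bound: χ ≥ ω).
The clique on [8, 13, 17, 19] has size 4, forcing χ ≥ 4, and the coloring below uses 4 colors, so χ(G) = 4.
A valid 4-coloring: color 1: [12, 15, 16, 19]; color 2: [9, 11, 14, 17]; color 3: [10, 13]; color 4: [8, 18].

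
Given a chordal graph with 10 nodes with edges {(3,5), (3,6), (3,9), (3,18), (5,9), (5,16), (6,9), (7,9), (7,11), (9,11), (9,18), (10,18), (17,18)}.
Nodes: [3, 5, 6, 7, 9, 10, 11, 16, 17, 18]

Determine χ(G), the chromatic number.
Clique number ω(G) = 3 (lower bound: χ ≥ ω).
The clique on [7, 9, 11] has size 3, forcing χ ≥ 3, and the coloring below uses 3 colors, so χ(G) = 3.
A valid 3-coloring: color 1: [9, 10, 16, 17]; color 2: [3, 7]; color 3: [5, 6, 11, 18].

χ(G) = 3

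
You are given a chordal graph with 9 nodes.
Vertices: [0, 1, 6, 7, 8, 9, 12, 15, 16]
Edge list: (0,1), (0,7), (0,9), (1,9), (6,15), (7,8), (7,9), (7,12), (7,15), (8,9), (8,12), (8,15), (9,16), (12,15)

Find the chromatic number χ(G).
χ(G) = 4

Clique number ω(G) = 4 (lower bound: χ ≥ ω).
The clique on [7, 8, 12, 15] has size 4, forcing χ ≥ 4, and the coloring below uses 4 colors, so χ(G) = 4.
A valid 4-coloring: color 1: [9, 15]; color 2: [1, 6, 7, 16]; color 3: [0, 8]; color 4: [12].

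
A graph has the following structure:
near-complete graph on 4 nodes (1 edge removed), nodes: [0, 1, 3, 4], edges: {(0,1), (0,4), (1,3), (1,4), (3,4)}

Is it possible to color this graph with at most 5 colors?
Yes, G is 5-colorable

A valid 5-coloring: color 1: [4]; color 2: [1]; color 3: [0, 3].
(χ(G) = 3 ≤ 5.)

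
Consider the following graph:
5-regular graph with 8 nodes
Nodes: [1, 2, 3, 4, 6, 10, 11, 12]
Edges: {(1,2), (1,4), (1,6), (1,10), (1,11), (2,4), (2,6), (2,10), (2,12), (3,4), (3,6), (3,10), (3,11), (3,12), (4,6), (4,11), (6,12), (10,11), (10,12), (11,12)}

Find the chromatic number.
χ(G) = 4

Clique number ω(G) = 4 (lower bound: χ ≥ ω).
The clique on [1, 2, 4, 6] has size 4, forcing χ ≥ 4, and the coloring below uses 4 colors, so χ(G) = 4.
A valid 4-coloring: color 1: [2, 11]; color 2: [4, 12]; color 3: [6, 10]; color 4: [1, 3].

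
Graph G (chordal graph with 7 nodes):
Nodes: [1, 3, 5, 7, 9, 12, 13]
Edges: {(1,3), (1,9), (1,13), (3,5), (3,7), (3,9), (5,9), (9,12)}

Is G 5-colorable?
Yes, G is 5-colorable

A valid 5-coloring: color 1: [3, 12, 13]; color 2: [7, 9]; color 3: [1, 5].
(χ(G) = 3 ≤ 5.)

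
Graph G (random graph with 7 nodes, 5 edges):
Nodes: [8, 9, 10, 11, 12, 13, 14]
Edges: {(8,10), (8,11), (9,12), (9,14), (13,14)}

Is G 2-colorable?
Yes, G is 2-colorable

A valid 2-coloring: color 1: [8, 9, 13]; color 2: [10, 11, 12, 14].
(χ(G) = 2 ≤ 2.)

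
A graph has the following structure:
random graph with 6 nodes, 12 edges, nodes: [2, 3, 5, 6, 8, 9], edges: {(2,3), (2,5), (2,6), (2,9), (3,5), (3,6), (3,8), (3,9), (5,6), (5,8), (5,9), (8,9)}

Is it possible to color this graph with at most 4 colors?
A valid 4-coloring: color 1: [5]; color 2: [3]; color 3: [2, 8]; color 4: [6, 9].
(χ(G) = 4 ≤ 4.)

Yes, G is 4-colorable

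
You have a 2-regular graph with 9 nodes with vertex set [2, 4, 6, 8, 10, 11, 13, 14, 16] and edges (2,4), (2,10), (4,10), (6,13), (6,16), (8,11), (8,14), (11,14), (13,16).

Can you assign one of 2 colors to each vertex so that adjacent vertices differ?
The clique on vertices [2, 4, 10] has size 3 > 2, so it alone needs 3 colors.

No, G is not 2-colorable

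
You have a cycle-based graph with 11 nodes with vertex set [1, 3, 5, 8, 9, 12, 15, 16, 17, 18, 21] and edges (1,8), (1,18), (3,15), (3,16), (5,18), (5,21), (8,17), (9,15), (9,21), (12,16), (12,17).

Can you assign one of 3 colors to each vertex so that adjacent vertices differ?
Yes, G is 3-colorable

A valid 3-coloring: color 1: [1, 3, 5, 9, 12]; color 2: [8, 15, 16, 18, 21]; color 3: [17].
(χ(G) = 3 ≤ 3.)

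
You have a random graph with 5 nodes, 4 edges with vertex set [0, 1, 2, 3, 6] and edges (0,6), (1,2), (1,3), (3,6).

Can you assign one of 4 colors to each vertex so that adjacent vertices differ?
Yes, G is 4-colorable

A valid 4-coloring: color 1: [0, 2, 3]; color 2: [1, 6].
(χ(G) = 2 ≤ 4.)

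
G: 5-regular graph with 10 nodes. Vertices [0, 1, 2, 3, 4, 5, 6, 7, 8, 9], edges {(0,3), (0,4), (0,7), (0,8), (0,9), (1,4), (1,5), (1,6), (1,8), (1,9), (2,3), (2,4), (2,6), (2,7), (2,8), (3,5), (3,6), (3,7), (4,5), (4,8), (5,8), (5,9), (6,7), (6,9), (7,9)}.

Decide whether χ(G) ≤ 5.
A valid 5-coloring: color 1: [7, 8]; color 2: [0, 5, 6]; color 3: [2, 9]; color 4: [3, 4]; color 5: [1].
(χ(G) = 4 ≤ 5.)

Yes, G is 5-colorable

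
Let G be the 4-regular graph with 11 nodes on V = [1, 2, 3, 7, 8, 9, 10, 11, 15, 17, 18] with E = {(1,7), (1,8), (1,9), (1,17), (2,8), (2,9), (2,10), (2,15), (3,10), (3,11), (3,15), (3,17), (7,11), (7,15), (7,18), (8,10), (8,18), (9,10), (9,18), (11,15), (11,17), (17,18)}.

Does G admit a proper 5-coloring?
Yes, G is 5-colorable

A valid 5-coloring: color 1: [2, 3, 7]; color 2: [8, 9, 15, 17]; color 3: [1, 10, 11, 18].
(χ(G) = 3 ≤ 5.)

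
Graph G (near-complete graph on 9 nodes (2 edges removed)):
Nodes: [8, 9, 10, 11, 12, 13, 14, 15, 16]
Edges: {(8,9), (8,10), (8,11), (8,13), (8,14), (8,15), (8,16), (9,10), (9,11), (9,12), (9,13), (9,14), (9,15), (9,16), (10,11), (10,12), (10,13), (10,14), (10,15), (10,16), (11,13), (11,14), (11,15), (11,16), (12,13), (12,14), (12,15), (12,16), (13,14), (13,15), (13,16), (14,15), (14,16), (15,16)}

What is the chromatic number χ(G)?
Clique number ω(G) = 8 (lower bound: χ ≥ ω).
The clique on [8, 9, 10, 11, 13, 14, 15, 16] has size 8, forcing χ ≥ 8, and the coloring below uses 8 colors, so χ(G) = 8.
A valid 8-coloring: color 1: [13]; color 2: [9]; color 3: [16]; color 4: [10]; color 5: [15]; color 6: [14]; color 7: [8, 12]; color 8: [11].

χ(G) = 8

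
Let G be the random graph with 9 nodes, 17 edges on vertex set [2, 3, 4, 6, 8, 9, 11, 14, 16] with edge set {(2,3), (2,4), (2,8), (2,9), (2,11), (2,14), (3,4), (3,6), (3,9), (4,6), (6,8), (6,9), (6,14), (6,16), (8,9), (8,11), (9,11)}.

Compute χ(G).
Clique number ω(G) = 4 (lower bound: χ ≥ ω).
The clique on [2, 8, 9, 11] has size 4, forcing χ ≥ 4, and the coloring below uses 4 colors, so χ(G) = 4.
A valid 4-coloring: color 1: [2, 6]; color 2: [4, 9, 14, 16]; color 3: [3, 11]; color 4: [8].

χ(G) = 4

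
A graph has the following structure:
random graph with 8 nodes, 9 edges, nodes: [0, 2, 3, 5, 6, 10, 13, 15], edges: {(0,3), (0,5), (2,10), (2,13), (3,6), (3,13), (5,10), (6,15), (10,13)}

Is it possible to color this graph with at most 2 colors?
The clique on vertices [2, 10, 13] has size 3 > 2, so it alone needs 3 colors.

No, G is not 2-colorable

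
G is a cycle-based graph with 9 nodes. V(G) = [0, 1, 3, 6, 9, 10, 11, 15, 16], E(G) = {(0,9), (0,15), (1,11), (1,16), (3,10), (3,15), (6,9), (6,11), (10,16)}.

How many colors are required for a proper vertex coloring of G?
Clique number ω(G) = 2 (lower bound: χ ≥ ω).
Odd cycle [11, 6, 9, 0, 15, 3, 10, 16, 1] needs 3 colors (χ ≥ 3).
The coloring below uses 3 colors, so χ(G) = 3.
A valid 3-coloring: color 1: [9, 11, 15, 16]; color 2: [0, 1, 3, 6]; color 3: [10].

χ(G) = 3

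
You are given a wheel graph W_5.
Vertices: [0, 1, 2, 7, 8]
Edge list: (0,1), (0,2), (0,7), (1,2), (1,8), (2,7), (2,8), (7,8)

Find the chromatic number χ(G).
Clique number ω(G) = 3 (lower bound: χ ≥ ω).
The clique on [1, 2, 8] has size 3, forcing χ ≥ 3, and the coloring below uses 3 colors, so χ(G) = 3.
A valid 3-coloring: color 1: [2]; color 2: [0, 8]; color 3: [1, 7].

χ(G) = 3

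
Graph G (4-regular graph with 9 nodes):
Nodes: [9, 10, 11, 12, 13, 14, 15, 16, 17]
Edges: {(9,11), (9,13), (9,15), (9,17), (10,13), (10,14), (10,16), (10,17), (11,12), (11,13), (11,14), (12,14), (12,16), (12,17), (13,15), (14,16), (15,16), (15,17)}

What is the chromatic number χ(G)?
Clique number ω(G) = 3 (lower bound: χ ≥ ω).
Suppose a proper 3-coloring c exists. The clique [9, 11, 13] takes 3 distinct colors; by symmetry let c(9) = 1, c(11) = 2, c(13) = 3.
- Vertex 15: neighbors [9, 13] already have colors [1, 3] ⇒ c(15) = 2.
- Vertex 17: neighbors [9, 15] already have colors [1, 2] ⇒ c(17) = 3.
- Vertex 12: neighbors [11, 17] already have colors [2, 3] ⇒ c(12) = 1.
- Vertex 14: neighbors [12, 11] already have colors [1, 2] ⇒ c(14) = 3.
- Vertex 16: neighbors [12, 15, 14] already have colors [1, 2, 3] — all 3 colors blocked. Contradiction.
The forced assignments end in a contradiction, so G has no proper 3-coloring (χ ≥ 4).
The coloring below uses 4 colors, so χ(G) = 4.
A valid 4-coloring: color 1: [10, 11, 15]; color 2: [13, 16, 17]; color 3: [9, 12]; color 4: [14].

χ(G) = 4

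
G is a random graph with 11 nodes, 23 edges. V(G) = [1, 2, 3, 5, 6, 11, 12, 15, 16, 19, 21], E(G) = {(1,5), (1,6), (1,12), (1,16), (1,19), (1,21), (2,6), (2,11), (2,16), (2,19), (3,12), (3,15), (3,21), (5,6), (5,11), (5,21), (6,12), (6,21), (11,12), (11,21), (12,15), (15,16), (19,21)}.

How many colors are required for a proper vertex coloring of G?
χ(G) = 4

Clique number ω(G) = 4 (lower bound: χ ≥ ω).
The clique on [1, 5, 6, 21] has size 4, forcing χ ≥ 4, and the coloring below uses 4 colors, so χ(G) = 4.
A valid 4-coloring: color 1: [2, 12, 21]; color 2: [1, 11, 15]; color 3: [3, 6, 16, 19]; color 4: [5].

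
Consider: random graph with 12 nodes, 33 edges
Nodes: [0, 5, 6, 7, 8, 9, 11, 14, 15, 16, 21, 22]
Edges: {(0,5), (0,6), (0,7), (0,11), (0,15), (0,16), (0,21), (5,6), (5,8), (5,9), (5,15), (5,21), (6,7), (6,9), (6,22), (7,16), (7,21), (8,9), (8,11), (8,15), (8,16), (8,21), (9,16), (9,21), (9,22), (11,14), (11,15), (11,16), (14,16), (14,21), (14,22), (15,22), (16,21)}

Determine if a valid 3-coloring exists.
The clique on vertices [0, 7, 16, 21] has size 4 > 3, so it alone needs 4 colors.

No, G is not 3-colorable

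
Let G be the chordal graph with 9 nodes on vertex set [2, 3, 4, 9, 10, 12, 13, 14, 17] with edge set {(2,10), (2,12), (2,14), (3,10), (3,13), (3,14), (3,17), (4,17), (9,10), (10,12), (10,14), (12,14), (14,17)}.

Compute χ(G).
Clique number ω(G) = 4 (lower bound: χ ≥ ω).
The clique on [2, 10, 12, 14] has size 4, forcing χ ≥ 4, and the coloring below uses 4 colors, so χ(G) = 4.
A valid 4-coloring: color 1: [10, 13, 17]; color 2: [4, 9, 14]; color 3: [2, 3]; color 4: [12].

χ(G) = 4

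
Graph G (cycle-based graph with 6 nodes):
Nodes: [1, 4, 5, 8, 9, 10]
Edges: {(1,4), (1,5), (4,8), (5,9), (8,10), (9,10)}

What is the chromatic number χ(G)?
χ(G) = 2

Clique number ω(G) = 2 (lower bound: χ ≥ ω).
The graph is bipartite (no odd cycle), so 2 colors suffice: χ(G) = 2.
A valid 2-coloring: color 1: [4, 5, 10]; color 2: [1, 8, 9].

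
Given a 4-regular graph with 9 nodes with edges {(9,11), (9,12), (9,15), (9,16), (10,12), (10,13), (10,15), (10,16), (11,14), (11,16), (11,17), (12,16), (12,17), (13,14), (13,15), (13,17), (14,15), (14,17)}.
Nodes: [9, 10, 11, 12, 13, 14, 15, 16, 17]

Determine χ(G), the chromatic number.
χ(G) = 3

Clique number ω(G) = 3 (lower bound: χ ≥ ω).
The clique on [9, 11, 16] has size 3, forcing χ ≥ 3, and the coloring below uses 3 colors, so χ(G) = 3.
A valid 3-coloring: color 1: [11, 12, 13]; color 2: [15, 16, 17]; color 3: [9, 10, 14].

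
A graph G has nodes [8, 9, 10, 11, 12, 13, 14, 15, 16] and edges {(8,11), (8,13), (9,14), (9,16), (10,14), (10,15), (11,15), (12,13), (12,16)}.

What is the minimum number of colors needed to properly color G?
Clique number ω(G) = 2 (lower bound: χ ≥ ω).
Odd cycle [12, 13, 8, 11, 15, 10, 14, 9, 16] needs 3 colors (χ ≥ 3).
The coloring below uses 3 colors, so χ(G) = 3.
A valid 3-coloring: color 1: [8, 9, 12, 15]; color 2: [10, 11, 13, 16]; color 3: [14].

χ(G) = 3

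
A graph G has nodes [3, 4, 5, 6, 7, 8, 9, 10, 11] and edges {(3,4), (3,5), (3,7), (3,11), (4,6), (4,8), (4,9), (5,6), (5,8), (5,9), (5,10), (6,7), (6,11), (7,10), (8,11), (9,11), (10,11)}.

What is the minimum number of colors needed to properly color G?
Clique number ω(G) = 2 (lower bound: χ ≥ ω).
The graph is bipartite (no odd cycle), so 2 colors suffice: χ(G) = 2.
A valid 2-coloring: color 1: [4, 5, 7, 11]; color 2: [3, 6, 8, 9, 10].

χ(G) = 2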